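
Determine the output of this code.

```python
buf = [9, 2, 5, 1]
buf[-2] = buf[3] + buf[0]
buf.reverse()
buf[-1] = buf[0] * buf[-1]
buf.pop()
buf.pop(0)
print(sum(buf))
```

12

buf[-2] = buf[3]+buf[0] = 1+9 = 10 → [9, 2, 10, 1]
reverse → [1, 10, 2, 9]
buf[-1] = buf[0]*buf[-1] = 1*9 = 9 → [1, 10, 2, 9]
pop() removes 9 → [1, 10, 2]
pop(0) removes 1 → [10, 2]
sum = 12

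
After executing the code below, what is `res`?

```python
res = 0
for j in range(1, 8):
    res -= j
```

j=1: res = 0-1 = -1
j=2: res = (-1)-2 = -3
j=3: res = (-3)-3 = -6
j=4: res = (-6)-4 = -10
j=5: res = (-10)-5 = -15
j=6: res = (-15)-6 = -21
j=7: res = (-21)-7 = -28

-28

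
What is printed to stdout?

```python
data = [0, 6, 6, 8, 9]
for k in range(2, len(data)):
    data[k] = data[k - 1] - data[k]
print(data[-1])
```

k=2: data[2] = 6-6 = 0 → [0, 6, 0, 8, 9]
k=3: data[3] = 0-8 = -8 → [0, 6, 0, -8, 9]
k=4: data[4] = (-8)-9 = -17 → [0, 6, 0, -8, -17]

-17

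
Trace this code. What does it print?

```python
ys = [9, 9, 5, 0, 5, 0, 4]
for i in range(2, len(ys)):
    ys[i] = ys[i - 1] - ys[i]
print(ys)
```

[9, 9, 4, 4, -1, -1, -5]

i=2: ys[2] = 9-5 = 4 → [9, 9, 4, 0, 5, 0, 4]
i=3: ys[3] = 4-0 = 4 → [9, 9, 4, 4, 5, 0, 4]
i=4: ys[4] = 4-5 = -1 → [9, 9, 4, 4, -1, 0, 4]
i=5: ys[5] = (-1)-0 = -1 → [9, 9, 4, 4, -1, -1, 4]
i=6: ys[6] = (-1)-4 = -5 → [9, 9, 4, 4, -1, -1, -5]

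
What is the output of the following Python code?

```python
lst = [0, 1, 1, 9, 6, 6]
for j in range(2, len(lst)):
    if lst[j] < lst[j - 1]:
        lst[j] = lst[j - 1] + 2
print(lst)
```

j=2: 1>=1, unchanged → [0, 1, 1, 9, 6, 6]
j=3: 9>=1, unchanged → [0, 1, 1, 9, 6, 6]
j=4: 6<9, lst[4] = 9+2 = 11 → [0, 1, 1, 9, 11, 6]
j=5: 6<11, lst[5] = 11+2 = 13 → [0, 1, 1, 9, 11, 13]

[0, 1, 1, 9, 11, 13]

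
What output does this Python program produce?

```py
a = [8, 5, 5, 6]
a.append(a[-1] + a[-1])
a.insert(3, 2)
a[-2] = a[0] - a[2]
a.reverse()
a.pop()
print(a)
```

[12, 3, 2, 5, 5]

append a[-1]+a[-1] = 6+6 = 12 → [8, 5, 5, 6, 12]
insert 2 at 3 → [8, 5, 5, 2, 6, 12]
a[-2] = a[0]-a[2] = 8-5 = 3 → [8, 5, 5, 2, 3, 12]
reverse → [12, 3, 2, 5, 5, 8]
pop() removes 8 → [12, 3, 2, 5, 5]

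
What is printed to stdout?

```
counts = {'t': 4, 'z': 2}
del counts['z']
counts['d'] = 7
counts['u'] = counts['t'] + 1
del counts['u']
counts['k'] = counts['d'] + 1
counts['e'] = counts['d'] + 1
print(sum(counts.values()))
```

27

del 'z' → {'t': 4}
counts['d'] = 7 → {'t': 4, 'd': 7}
counts['u'] = counts['t']+1 = 5 → {'t': 4, 'd': 7, 'u': 5}
del 'u' → {'t': 4, 'd': 7}
counts['k'] = counts['d']+1 = 8 → {'t': 4, 'd': 7, 'k': 8}
counts['e'] = counts['d']+1 = 8 → {'t': 4, 'd': 7, 'k': 8, 'e': 8}
sum of values = 27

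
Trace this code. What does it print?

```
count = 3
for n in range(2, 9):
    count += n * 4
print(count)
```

143

n=2: count = 3+2*4 = 11
n=3: count = 11+3*4 = 23
n=4: count = 23+4*4 = 39
n=5: count = 39+5*4 = 59
n=6: count = 59+6*4 = 83
n=7: count = 83+7*4 = 111
n=8: count = 111+8*4 = 143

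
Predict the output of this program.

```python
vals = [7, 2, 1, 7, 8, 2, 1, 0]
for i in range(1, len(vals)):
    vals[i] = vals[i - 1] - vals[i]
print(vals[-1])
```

-14

i=1: vals[1] = 7-2 = 5 → [7, 5, 1, 7, 8, 2, 1, 0]
i=2: vals[2] = 5-1 = 4 → [7, 5, 4, 7, 8, 2, 1, 0]
i=3: vals[3] = 4-7 = -3 → [7, 5, 4, -3, 8, 2, 1, 0]
i=4: vals[4] = (-3)-8 = -11 → [7, 5, 4, -3, -11, 2, 1, 0]
i=5: vals[5] = (-11)-2 = -13 → [7, 5, 4, -3, -11, -13, 1, 0]
i=6: vals[6] = (-13)-1 = -14 → [7, 5, 4, -3, -11, -13, -14, 0]
i=7: vals[7] = (-14)-0 = -14 → [7, 5, 4, -3, -11, -13, -14, -14]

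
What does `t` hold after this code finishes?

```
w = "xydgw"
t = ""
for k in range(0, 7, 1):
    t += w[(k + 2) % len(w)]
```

k=0: add w[2]='d' → 'd'
k=1: add w[3]='g' → 'dg'
k=2: add w[4]='w' → 'dgw'
k=3: add w[0]='x' → 'dgwx'
k=4: add w[1]='y' → 'dgwxy'
k=5: add w[2]='d' → 'dgwxyd'
k=6: add w[3]='g' → 'dgwxydg'

'dgwxydg'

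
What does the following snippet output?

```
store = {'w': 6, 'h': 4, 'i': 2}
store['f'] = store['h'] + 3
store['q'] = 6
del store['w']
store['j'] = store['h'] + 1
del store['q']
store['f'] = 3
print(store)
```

{'h': 4, 'i': 2, 'f': 3, 'j': 5}

store['f'] = store['h']+3 = 7 → {'w': 6, 'h': 4, 'i': 2, 'f': 7}
store['q'] = 6 → {'w': 6, 'h': 4, 'i': 2, 'f': 7, 'q': 6}
del 'w' → {'h': 4, 'i': 2, 'f': 7, 'q': 6}
store['j'] = store['h']+1 = 5 → {'h': 4, 'i': 2, 'f': 7, 'q': 6, 'j': 5}
del 'q' → {'h': 4, 'i': 2, 'f': 7, 'j': 5}
store['f'] = 3 → {'h': 4, 'i': 2, 'f': 3, 'j': 5}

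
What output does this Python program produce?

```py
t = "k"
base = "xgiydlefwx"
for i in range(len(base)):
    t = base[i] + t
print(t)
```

xwfeldyigxk

i=0: prepend 'x' → 'xk'
i=1: prepend 'g' → 'gxk'
i=2: prepend 'i' → 'igxk'
i=3: prepend 'y' → 'yigxk'
i=4: prepend 'd' → 'dyigxk'
i=5: prepend 'l' → 'ldyigxk'
i=6: prepend 'e' → 'eldyigxk'
i=7: prepend 'f' → 'feldyigxk'
i=8: prepend 'w' → 'wfeldyigxk'
i=9: prepend 'x' → 'xwfeldyigxk'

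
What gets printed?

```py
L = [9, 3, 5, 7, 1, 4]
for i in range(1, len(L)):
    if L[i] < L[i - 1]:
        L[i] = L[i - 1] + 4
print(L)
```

i=1: 3<9, L[1] = 9+4 = 13 → [9, 13, 5, 7, 1, 4]
i=2: 5<13, L[2] = 13+4 = 17 → [9, 13, 17, 7, 1, 4]
i=3: 7<17, L[3] = 17+4 = 21 → [9, 13, 17, 21, 1, 4]
i=4: 1<21, L[4] = 21+4 = 25 → [9, 13, 17, 21, 25, 4]
i=5: 4<25, L[5] = 25+4 = 29 → [9, 13, 17, 21, 25, 29]

[9, 13, 17, 21, 25, 29]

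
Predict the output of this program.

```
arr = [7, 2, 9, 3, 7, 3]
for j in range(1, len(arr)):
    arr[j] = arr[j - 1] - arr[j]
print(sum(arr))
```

j=1: arr[1] = 7-2 = 5 → [7, 5, 9, 3, 7, 3]
j=2: arr[2] = 5-9 = -4 → [7, 5, -4, 3, 7, 3]
j=3: arr[3] = (-4)-3 = -7 → [7, 5, -4, -7, 7, 3]
j=4: arr[4] = (-7)-7 = -14 → [7, 5, -4, -7, -14, 3]
j=5: arr[5] = (-14)-3 = -17 → [7, 5, -4, -7, -14, -17]
sum = -30

-30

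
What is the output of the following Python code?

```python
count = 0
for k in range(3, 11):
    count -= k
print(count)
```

-52

k=3: count = 0-3 = -3
k=4: count = (-3)-4 = -7
k=5: count = (-7)-5 = -12
k=6: count = (-12)-6 = -18
k=7: count = (-18)-7 = -25
k=8: count = (-25)-8 = -33
k=9: count = (-33)-9 = -42
k=10: count = (-42)-10 = -52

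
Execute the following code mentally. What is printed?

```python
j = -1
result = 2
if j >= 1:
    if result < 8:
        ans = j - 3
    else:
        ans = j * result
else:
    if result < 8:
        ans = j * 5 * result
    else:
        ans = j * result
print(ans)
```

j=-1, result=2
j >= 1 is False; result < 8 is True
→ ans = j * 5 * result = -10

-10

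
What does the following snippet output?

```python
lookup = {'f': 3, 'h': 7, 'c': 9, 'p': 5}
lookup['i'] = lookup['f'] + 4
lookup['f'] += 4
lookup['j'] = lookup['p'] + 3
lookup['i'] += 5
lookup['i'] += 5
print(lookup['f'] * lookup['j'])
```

56

lookup['i'] = lookup['f']+4 = 7 → {'f': 3, 'h': 7, 'c': 9, 'p': 5, 'i': 7}
lookup['f'] = 3+4 = 7 → {'f': 7, 'h': 7, 'c': 9, 'p': 5, 'i': 7}
lookup['j'] = lookup['p']+3 = 8 → {'f': 7, 'h': 7, 'c': 9, 'p': 5, 'i': 7, 'j': 8}
lookup['i'] = 7+5 = 12 → {'f': 7, 'h': 7, 'c': 9, 'p': 5, 'i': 12, 'j': 8}
lookup['i'] = 12+5 = 17 → {'f': 7, 'h': 7, 'c': 9, 'p': 5, 'i': 17, 'j': 8}
lookup['f']*lookup['j'] = 7*8 = 56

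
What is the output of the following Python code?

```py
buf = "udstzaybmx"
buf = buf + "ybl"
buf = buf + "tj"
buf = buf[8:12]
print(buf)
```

mxyb

+ 'ybl' → 'udstzaybmxybl'
+ 'tj' → 'udstzaybmxybltj'
slice [8:12] → 'mxyb'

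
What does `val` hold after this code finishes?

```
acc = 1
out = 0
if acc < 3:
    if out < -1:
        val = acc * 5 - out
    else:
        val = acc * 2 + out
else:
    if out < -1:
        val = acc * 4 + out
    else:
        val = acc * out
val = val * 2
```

4

acc=1, out=0
acc < 3 is True; out < -1 is False
→ val = acc * 2 + out = 2
val = 2*2 = 4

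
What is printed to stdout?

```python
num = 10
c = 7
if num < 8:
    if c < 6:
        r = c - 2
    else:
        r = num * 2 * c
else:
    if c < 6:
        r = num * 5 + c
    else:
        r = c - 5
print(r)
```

2

num=10, c=7
num < 8 is False; c < 6 is False
→ r = c - 5 = 2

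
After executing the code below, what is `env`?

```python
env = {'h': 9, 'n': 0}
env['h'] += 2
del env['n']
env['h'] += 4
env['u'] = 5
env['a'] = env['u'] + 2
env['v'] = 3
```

{'h': 15, 'u': 5, 'a': 7, 'v': 3}

env['h'] = 9+2 = 11 → {'h': 11, 'n': 0}
del 'n' → {'h': 11}
env['h'] = 11+4 = 15 → {'h': 15}
env['u'] = 5 → {'h': 15, 'u': 5}
env['a'] = env['u']+2 = 7 → {'h': 15, 'u': 5, 'a': 7}
env['v'] = 3 → {'h': 15, 'u': 5, 'a': 7, 'v': 3}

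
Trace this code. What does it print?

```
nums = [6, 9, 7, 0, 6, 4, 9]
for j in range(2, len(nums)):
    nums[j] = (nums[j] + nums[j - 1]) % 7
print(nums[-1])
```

j=2: nums[2] = (7+9)%7 = 2 → [6, 9, 2, 0, 6, 4, 9]
j=3: nums[3] = (0+2)%7 = 2 → [6, 9, 2, 2, 6, 4, 9]
j=4: nums[4] = (6+2)%7 = 1 → [6, 9, 2, 2, 1, 4, 9]
j=5: nums[5] = (4+1)%7 = 5 → [6, 9, 2, 2, 1, 5, 9]
j=6: nums[6] = (9+5)%7 = 0 → [6, 9, 2, 2, 1, 5, 0]

0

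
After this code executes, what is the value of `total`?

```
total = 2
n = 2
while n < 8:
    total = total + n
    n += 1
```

29

n=2: total = 2+2 = 4
n=3: total = 4+3 = 7
n=4: total = 7+4 = 11
n=5: total = 11+5 = 16
n=6: total = 16+6 = 22
n=7: total = 22+7 = 29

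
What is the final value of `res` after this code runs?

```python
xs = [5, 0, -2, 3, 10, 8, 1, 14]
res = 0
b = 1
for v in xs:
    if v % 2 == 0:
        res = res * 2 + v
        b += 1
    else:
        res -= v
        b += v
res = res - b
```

-147

v=5: not even, res = 0-5 = -5; b=6
v=0: even, res = (-5)*2+0 = -10; b=7
v=-2: even, res = (-10)*2+(-2) = -22; b=8
v=3: not even, res = (-22)-3 = -25; b=11
v=10: even, res = (-25)*2+10 = -40; b=12
v=8: even, res = (-40)*2+8 = -72; b=13
v=1: not even, res = (-72)-1 = -73; b=14
v=14: even, res = (-73)*2+14 = -132; b=15
res-b = (-132)-15 = -147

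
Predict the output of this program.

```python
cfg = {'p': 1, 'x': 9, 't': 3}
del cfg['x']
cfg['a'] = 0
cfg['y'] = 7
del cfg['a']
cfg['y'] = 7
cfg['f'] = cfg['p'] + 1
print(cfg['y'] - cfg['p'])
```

6

del 'x' → {'p': 1, 't': 3}
cfg['a'] = 0 → {'p': 1, 't': 3, 'a': 0}
cfg['y'] = 7 → {'p': 1, 't': 3, 'a': 0, 'y': 7}
del 'a' → {'p': 1, 't': 3, 'y': 7}
cfg['y'] = 7 → {'p': 1, 't': 3, 'y': 7}
cfg['f'] = cfg['p']+1 = 2 → {'p': 1, 't': 3, 'y': 7, 'f': 2}
cfg['y']-cfg['p'] = 7-1 = 6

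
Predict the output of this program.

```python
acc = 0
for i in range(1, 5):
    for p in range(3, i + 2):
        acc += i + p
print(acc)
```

42

i=2,p=3: acc = 0+5 = 5
i=3,p=3: acc = 5+6 = 11
i=3,p=4: acc = 11+7 = 18
i=4,p=3: acc = 18+7 = 25
i=4,p=4: acc = 25+8 = 33
i=4,p=5: acc = 33+9 = 42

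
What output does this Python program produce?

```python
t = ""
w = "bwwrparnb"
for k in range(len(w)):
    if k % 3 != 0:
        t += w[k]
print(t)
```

wwpanb

k=0: skip
k=1: add 'w' → 'w'
k=2: add 'w' → 'ww'
k=3: skip
k=4: add 'p' → 'wwp'
k=5: add 'a' → 'wwpa'
k=6: skip
k=7: add 'n' → 'wwpan'
k=8: add 'b' → 'wwpanb'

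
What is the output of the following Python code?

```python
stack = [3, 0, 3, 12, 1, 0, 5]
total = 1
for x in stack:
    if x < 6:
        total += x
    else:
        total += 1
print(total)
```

14

x=3: <6, total = 1+3 = 4
x=0: <6, total = 4+0 = 4
x=3: <6, total = 4+3 = 7
x=12: not <6, total = 7+1 = 8
x=1: <6, total = 8+1 = 9
x=0: <6, total = 9+0 = 9
x=5: <6, total = 9+5 = 14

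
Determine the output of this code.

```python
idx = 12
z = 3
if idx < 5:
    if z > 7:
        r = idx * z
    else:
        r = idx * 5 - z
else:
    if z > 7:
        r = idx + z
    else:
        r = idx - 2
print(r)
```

10

idx=12, z=3
idx < 5 is False; z > 7 is False
→ r = idx - 2 = 10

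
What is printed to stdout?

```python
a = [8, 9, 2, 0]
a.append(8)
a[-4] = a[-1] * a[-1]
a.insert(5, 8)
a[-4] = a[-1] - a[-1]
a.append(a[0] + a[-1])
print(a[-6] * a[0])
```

512

append 8 → [8, 9, 2, 0, 8]
a[-4] = a[-1]*a[-1] = 8*8 = 64 → [8, 64, 2, 0, 8]
insert 8 at 5 → [8, 64, 2, 0, 8, 8]
a[-4] = a[-1]-a[-1] = 8-8 = 0 → [8, 64, 0, 0, 8, 8]
append a[0]+a[-1] = 8+8 = 16 → [8, 64, 0, 0, 8, 8, 16]
a[-6]*a[0] = 64*8 = 512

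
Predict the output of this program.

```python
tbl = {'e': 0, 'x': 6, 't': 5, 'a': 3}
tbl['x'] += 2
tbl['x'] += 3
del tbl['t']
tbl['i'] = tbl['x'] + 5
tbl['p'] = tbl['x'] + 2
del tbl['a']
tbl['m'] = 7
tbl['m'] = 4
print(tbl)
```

tbl['x'] = 6+2 = 8 → {'e': 0, 'x': 8, 't': 5, 'a': 3}
tbl['x'] = 8+3 = 11 → {'e': 0, 'x': 11, 't': 5, 'a': 3}
del 't' → {'e': 0, 'x': 11, 'a': 3}
tbl['i'] = tbl['x']+5 = 16 → {'e': 0, 'x': 11, 'a': 3, 'i': 16}
tbl['p'] = tbl['x']+2 = 13 → {'e': 0, 'x': 11, 'a': 3, 'i': 16, 'p': 13}
del 'a' → {'e': 0, 'x': 11, 'i': 16, 'p': 13}
tbl['m'] = 7 → {'e': 0, 'x': 11, 'i': 16, 'p': 13, 'm': 7}
tbl['m'] = 4 → {'e': 0, 'x': 11, 'i': 16, 'p': 13, 'm': 4}

{'e': 0, 'x': 11, 'i': 16, 'p': 13, 'm': 4}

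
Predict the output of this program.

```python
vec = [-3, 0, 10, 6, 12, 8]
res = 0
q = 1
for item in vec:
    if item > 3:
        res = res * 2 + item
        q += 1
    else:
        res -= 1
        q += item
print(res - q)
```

102

item=-3: not >3, res = 0-1 = -1; q=-2
item=0: not >3, res = (-1)-1 = -2; q=-2
item=10: >3, res = (-2)*2+10 = 6; q=-1
item=6: >3, res = 6*2+6 = 18; q=0
item=12: >3, res = 18*2+12 = 48; q=1
item=8: >3, res = 48*2+8 = 104; q=2
res-q = 104-2 = 102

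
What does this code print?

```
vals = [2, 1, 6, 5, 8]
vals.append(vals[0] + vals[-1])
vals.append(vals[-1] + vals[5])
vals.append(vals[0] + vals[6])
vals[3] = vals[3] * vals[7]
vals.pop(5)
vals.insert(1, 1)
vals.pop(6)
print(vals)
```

append vals[0]+vals[-1] = 2+8 = 10 → [2, 1, 6, 5, 8, 10]
append vals[-1]+vals[5] = 10+10 = 20 → [2, 1, 6, 5, 8, 10, 20]
append vals[0]+vals[6] = 2+20 = 22 → [2, 1, 6, 5, 8, 10, 20, 22]
vals[3] = vals[3]*vals[7] = 5*22 = 110 → [2, 1, 6, 110, 8, 10, 20, 22]
pop(5) removes 10 → [2, 1, 6, 110, 8, 20, 22]
insert 1 at 1 → [2, 1, 1, 6, 110, 8, 20, 22]
pop(6) removes 20 → [2, 1, 1, 6, 110, 8, 22]

[2, 1, 1, 6, 110, 8, 22]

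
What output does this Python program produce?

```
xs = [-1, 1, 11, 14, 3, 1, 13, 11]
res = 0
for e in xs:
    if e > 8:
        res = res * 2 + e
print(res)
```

e=-1: not >8
e=1: not >8
e=11: >8, res = 0*2+11 = 11
e=14: >8, res = 11*2+14 = 36
e=3: not >8
e=1: not >8
e=13: >8, res = 36*2+13 = 85
e=11: >8, res = 85*2+11 = 181

181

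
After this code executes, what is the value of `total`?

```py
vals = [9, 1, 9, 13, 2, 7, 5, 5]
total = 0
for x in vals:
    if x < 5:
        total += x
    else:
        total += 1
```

x=9: not <5, total = 0+1 = 1
x=1: <5, total = 1+1 = 2
x=9: not <5, total = 2+1 = 3
x=13: not <5, total = 3+1 = 4
x=2: <5, total = 4+2 = 6
x=7: not <5, total = 6+1 = 7
x=5: not <5, total = 7+1 = 8
x=5: not <5, total = 8+1 = 9

9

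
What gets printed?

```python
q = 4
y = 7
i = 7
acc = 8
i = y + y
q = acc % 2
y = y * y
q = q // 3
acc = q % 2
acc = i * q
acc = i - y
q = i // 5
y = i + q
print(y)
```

16

i = 7+7 = 14
q = 8%2 = 0
y = 7*7 = 49
q = 0//3 = 0
acc = 0%2 = 0
acc = 14*0 = 0
acc = 14-49 = -35
q = 14//5 = 2
y = 14+2 = 16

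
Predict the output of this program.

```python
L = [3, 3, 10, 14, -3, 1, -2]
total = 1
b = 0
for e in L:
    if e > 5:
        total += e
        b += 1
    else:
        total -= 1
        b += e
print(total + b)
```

24

e=3: not >5, total = 1-1 = 0; b=3
e=3: not >5, total = 0-1 = -1; b=6
e=10: >5, total = (-1)+10 = 9; b=7
e=14: >5, total = 9+14 = 23; b=8
e=-3: not >5, total = 23-1 = 22; b=5
e=1: not >5, total = 22-1 = 21; b=6
e=-2: not >5, total = 21-1 = 20; b=4
total+b = 20+4 = 24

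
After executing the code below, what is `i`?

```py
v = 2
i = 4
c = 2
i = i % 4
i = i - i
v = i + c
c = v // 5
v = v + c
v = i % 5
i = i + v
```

0

i = 4%4 = 0
i = 0-0 = 0
v = 0+2 = 2
c = 2//5 = 0
v = 2+0 = 2
v = 0%5 = 0
i = 0+0 = 0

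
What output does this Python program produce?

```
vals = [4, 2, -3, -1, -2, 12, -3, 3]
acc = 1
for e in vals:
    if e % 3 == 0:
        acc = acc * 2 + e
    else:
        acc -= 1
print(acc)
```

-11

e=4: not %3==0, acc = 1-1 = 0
e=2: not %3==0, acc = 0-1 = -1
e=-3: %3==0, acc = (-1)*2+(-3) = -5
e=-1: not %3==0, acc = (-5)-1 = -6
e=-2: not %3==0, acc = (-6)-1 = -7
e=12: %3==0, acc = (-7)*2+12 = -2
e=-3: %3==0, acc = (-2)*2+(-3) = -7
e=3: %3==0, acc = (-7)*2+3 = -11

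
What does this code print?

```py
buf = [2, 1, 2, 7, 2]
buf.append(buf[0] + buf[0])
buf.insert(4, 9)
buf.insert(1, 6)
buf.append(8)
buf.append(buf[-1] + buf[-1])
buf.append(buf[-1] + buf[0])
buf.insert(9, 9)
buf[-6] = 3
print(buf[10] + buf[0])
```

18

append buf[0]+buf[0] = 2+2 = 4 → [2, 1, 2, 7, 2, 4]
insert 9 at 4 → [2, 1, 2, 7, 9, 2, 4]
insert 6 at 1 → [2, 6, 1, 2, 7, 9, 2, 4]
append 8 → [2, 6, 1, 2, 7, 9, 2, 4, 8]
append buf[-1]+buf[-1] = 8+8 = 16 → [2, 6, 1, 2, 7, 9, 2, 4, 8, 16]
append buf[-1]+buf[0] = 16+2 = 18 → [2, 6, 1, 2, 7, 9, 2, 4, 8, 16, 18]
insert 9 at 9 → [2, 6, 1, 2, 7, 9, 2, 4, 8, 9, 16, 18]
buf[-6] = 3 → [2, 6, 1, 2, 7, 9, 3, 4, 8, 9, 16, 18]
buf[10]+buf[0] = 16+2 = 18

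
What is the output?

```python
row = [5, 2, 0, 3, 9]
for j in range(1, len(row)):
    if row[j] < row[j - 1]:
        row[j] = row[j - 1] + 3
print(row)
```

[5, 8, 11, 14, 17]

j=1: 2<5, row[1] = 5+3 = 8 → [5, 8, 0, 3, 9]
j=2: 0<8, row[2] = 8+3 = 11 → [5, 8, 11, 3, 9]
j=3: 3<11, row[3] = 11+3 = 14 → [5, 8, 11, 14, 9]
j=4: 9<14, row[4] = 14+3 = 17 → [5, 8, 11, 14, 17]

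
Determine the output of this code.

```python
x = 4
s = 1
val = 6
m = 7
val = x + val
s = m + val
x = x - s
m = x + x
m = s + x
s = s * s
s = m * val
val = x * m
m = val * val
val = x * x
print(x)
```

-13

val = 4+6 = 10
s = 7+10 = 17
x = 4-17 = -13
m = (-13)+(-13) = -26
m = 17+(-13) = 4
s = 17*17 = 289
s = 4*10 = 40
val = (-13)*4 = -52
m = (-52)*(-52) = 2704
val = (-13)*(-13) = 169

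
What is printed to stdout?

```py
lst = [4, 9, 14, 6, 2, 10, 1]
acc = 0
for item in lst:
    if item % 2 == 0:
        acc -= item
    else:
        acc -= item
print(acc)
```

item=4: even, acc = 0-4 = -4
item=9: not even, acc = (-4)-9 = -13
item=14: even, acc = (-13)-14 = -27
item=6: even, acc = (-27)-6 = -33
item=2: even, acc = (-33)-2 = -35
item=10: even, acc = (-35)-10 = -45
item=1: not even, acc = (-45)-1 = -46

-46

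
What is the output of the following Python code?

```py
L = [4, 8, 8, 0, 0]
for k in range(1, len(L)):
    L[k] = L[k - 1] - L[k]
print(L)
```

k=1: L[1] = 4-8 = -4 → [4, -4, 8, 0, 0]
k=2: L[2] = (-4)-8 = -12 → [4, -4, -12, 0, 0]
k=3: L[3] = (-12)-0 = -12 → [4, -4, -12, -12, 0]
k=4: L[4] = (-12)-0 = -12 → [4, -4, -12, -12, -12]

[4, -4, -12, -12, -12]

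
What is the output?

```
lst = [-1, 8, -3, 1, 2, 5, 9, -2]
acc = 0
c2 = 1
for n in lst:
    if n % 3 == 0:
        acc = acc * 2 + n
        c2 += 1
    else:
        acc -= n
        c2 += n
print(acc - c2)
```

n=-1: not %3==0, acc = 0-(-1) = 1; c2=0
n=8: not %3==0, acc = 1-8 = -7; c2=8
n=-3: %3==0, acc = (-7)*2+(-3) = -17; c2=9
n=1: not %3==0, acc = (-17)-1 = -18; c2=10
n=2: not %3==0, acc = (-18)-2 = -20; c2=12
n=5: not %3==0, acc = (-20)-5 = -25; c2=17
n=9: %3==0, acc = (-25)*2+9 = -41; c2=18
n=-2: not %3==0, acc = (-41)-(-2) = -39; c2=16
acc-c2 = (-39)-16 = -55

-55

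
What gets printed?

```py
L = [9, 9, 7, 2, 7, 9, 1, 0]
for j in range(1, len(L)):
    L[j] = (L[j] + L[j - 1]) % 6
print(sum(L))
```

22

j=1: L[1] = (9+9)%6 = 0 → [9, 0, 7, 2, 7, 9, 1, 0]
j=2: L[2] = (7+0)%6 = 1 → [9, 0, 1, 2, 7, 9, 1, 0]
j=3: L[3] = (2+1)%6 = 3 → [9, 0, 1, 3, 7, 9, 1, 0]
j=4: L[4] = (7+3)%6 = 4 → [9, 0, 1, 3, 4, 9, 1, 0]
j=5: L[5] = (9+4)%6 = 1 → [9, 0, 1, 3, 4, 1, 1, 0]
j=6: L[6] = (1+1)%6 = 2 → [9, 0, 1, 3, 4, 1, 2, 0]
j=7: L[7] = (0+2)%6 = 2 → [9, 0, 1, 3, 4, 1, 2, 2]
sum = 22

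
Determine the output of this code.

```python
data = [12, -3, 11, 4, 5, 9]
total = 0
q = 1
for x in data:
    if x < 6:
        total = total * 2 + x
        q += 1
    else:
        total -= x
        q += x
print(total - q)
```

-184

x=12: not <6, total = 0-12 = -12; q=13
x=-3: <6, total = (-12)*2+(-3) = -27; q=14
x=11: not <6, total = (-27)-11 = -38; q=25
x=4: <6, total = (-38)*2+4 = -72; q=26
x=5: <6, total = (-72)*2+5 = -139; q=27
x=9: not <6, total = (-139)-9 = -148; q=36
total-q = (-148)-36 = -184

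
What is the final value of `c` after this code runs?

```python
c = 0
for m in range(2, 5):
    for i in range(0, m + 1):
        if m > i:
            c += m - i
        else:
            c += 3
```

m=2,i=0: 2>0, c = 0+2 = 2
m=2,i=1: 2>1, c = 2+1 = 3
m=2,i=2: not 2>2, c = 3+3 = 6
m=3,i=0: 3>0, c = 6+3 = 9
m=3,i=1: 3>1, c = 9+2 = 11
m=3,i=2: 3>2, c = 11+1 = 12
m=3,i=3: not 3>3, c = 12+3 = 15
m=4,i=0: 4>0, c = 15+4 = 19
m=4,i=1: 4>1, c = 19+3 = 22
m=4,i=2: 4>2, c = 22+2 = 24
m=4,i=3: 4>3, c = 24+1 = 25
m=4,i=4: not 4>4, c = 25+3 = 28

28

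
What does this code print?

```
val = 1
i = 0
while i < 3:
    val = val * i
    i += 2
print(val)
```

i=0: val = 1*0 = 0
i=2: val = 0*2 = 0

0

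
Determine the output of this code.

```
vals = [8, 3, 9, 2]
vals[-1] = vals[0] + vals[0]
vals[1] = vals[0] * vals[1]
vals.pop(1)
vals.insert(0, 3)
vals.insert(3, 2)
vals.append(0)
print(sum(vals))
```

38

vals[-1] = vals[0]+vals[0] = 8+8 = 16 → [8, 3, 9, 16]
vals[1] = vals[0]*vals[1] = 8*3 = 24 → [8, 24, 9, 16]
pop(1) removes 24 → [8, 9, 16]
insert 3 at 0 → [3, 8, 9, 16]
insert 2 at 3 → [3, 8, 9, 2, 16]
append 0 → [3, 8, 9, 2, 16, 0]
sum = 38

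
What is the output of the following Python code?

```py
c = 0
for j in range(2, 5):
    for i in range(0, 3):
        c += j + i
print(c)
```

36

j=2,i=0: c = 0+2 = 2
j=2,i=1: c = 2+3 = 5
j=2,i=2: c = 5+4 = 9
j=3,i=0: c = 9+3 = 12
j=3,i=1: c = 12+4 = 16
j=3,i=2: c = 16+5 = 21
j=4,i=0: c = 21+4 = 25
j=4,i=1: c = 25+5 = 30
j=4,i=2: c = 30+6 = 36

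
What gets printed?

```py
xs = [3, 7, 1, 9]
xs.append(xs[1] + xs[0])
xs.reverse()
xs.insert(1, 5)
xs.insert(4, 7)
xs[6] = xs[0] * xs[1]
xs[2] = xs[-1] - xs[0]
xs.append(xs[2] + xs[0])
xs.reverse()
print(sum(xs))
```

append xs[1]+xs[0] = 7+3 = 10 → [3, 7, 1, 9, 10]
reverse → [10, 9, 1, 7, 3]
insert 5 at 1 → [10, 5, 9, 1, 7, 3]
insert 7 at 4 → [10, 5, 9, 1, 7, 7, 3]
xs[6] = xs[0]*xs[1] = 10*5 = 50 → [10, 5, 9, 1, 7, 7, 50]
xs[2] = xs[-1]-xs[0] = 50-10 = 40 → [10, 5, 40, 1, 7, 7, 50]
append xs[2]+xs[0] = 40+10 = 50 → [10, 5, 40, 1, 7, 7, 50, 50]
reverse → [50, 50, 7, 7, 1, 40, 5, 10]
sum = 170

170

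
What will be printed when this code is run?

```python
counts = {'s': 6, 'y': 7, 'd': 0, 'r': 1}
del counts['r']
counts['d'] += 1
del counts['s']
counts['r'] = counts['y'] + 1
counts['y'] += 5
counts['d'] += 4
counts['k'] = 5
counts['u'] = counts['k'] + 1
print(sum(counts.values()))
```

36

del 'r' → {'s': 6, 'y': 7, 'd': 0}
counts['d'] = 0+1 = 1 → {'s': 6, 'y': 7, 'd': 1}
del 's' → {'y': 7, 'd': 1}
counts['r'] = counts['y']+1 = 8 → {'y': 7, 'd': 1, 'r': 8}
counts['y'] = 7+5 = 12 → {'y': 12, 'd': 1, 'r': 8}
counts['d'] = 1+4 = 5 → {'y': 12, 'd': 5, 'r': 8}
counts['k'] = 5 → {'y': 12, 'd': 5, 'r': 8, 'k': 5}
counts['u'] = counts['k']+1 = 6 → {'y': 12, 'd': 5, 'r': 8, 'k': 5, 'u': 6}
sum of values = 36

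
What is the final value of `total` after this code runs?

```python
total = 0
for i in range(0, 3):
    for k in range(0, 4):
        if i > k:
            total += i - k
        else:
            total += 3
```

31

i=0,k=0: not 0>0, total = 0+3 = 3
i=0,k=1: not 0>1, total = 3+3 = 6
i=0,k=2: not 0>2, total = 6+3 = 9
i=0,k=3: not 0>3, total = 9+3 = 12
i=1,k=0: 1>0, total = 12+1 = 13
i=1,k=1: not 1>1, total = 13+3 = 16
i=1,k=2: not 1>2, total = 16+3 = 19
i=1,k=3: not 1>3, total = 19+3 = 22
i=2,k=0: 2>0, total = 22+2 = 24
i=2,k=1: 2>1, total = 24+1 = 25
i=2,k=2: not 2>2, total = 25+3 = 28
i=2,k=3: not 2>3, total = 28+3 = 31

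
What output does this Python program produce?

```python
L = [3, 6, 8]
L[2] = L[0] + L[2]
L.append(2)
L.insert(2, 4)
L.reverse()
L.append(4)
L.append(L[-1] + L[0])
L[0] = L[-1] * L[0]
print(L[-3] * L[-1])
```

L[2] = L[0]+L[2] = 3+8 = 11 → [3, 6, 11]
append 2 → [3, 6, 11, 2]
insert 4 at 2 → [3, 6, 4, 11, 2]
reverse → [2, 11, 4, 6, 3]
append 4 → [2, 11, 4, 6, 3, 4]
append L[-1]+L[0] = 4+2 = 6 → [2, 11, 4, 6, 3, 4, 6]
L[0] = L[-1]*L[0] = 6*2 = 12 → [12, 11, 4, 6, 3, 4, 6]
L[-3]*L[-1] = 3*6 = 18

18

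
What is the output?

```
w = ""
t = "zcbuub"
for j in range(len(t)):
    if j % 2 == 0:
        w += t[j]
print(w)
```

zbu

j=0: add 'z' → 'z'
j=1: skip
j=2: add 'b' → 'zb'
j=3: skip
j=4: add 'u' → 'zbu'
j=5: skip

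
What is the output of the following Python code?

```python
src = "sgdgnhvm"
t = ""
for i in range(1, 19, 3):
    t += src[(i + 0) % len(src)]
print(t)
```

gnmdhs

i=1: add src[1]='g' → 'g'
i=4: add src[4]='n' → 'gn'
i=7: add src[7]='m' → 'gnm'
i=10: add src[2]='d' → 'gnmd'
i=13: add src[5]='h' → 'gnmdh'
i=16: add src[0]='s' → 'gnmdhs'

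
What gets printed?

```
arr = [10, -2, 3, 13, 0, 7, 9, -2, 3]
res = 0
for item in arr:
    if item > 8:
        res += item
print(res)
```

32

item=10: >8, res = 0+10 = 10
item=-2: not >8
item=3: not >8
item=13: >8, res = 10+13 = 23
item=0: not >8
item=7: not >8
item=9: >8, res = 23+9 = 32
item=-2: not >8
item=3: not >8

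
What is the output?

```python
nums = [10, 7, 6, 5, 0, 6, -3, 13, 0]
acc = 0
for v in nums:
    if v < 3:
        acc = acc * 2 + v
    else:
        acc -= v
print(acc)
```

-280

v=10: not <3, acc = 0-10 = -10
v=7: not <3, acc = (-10)-7 = -17
v=6: not <3, acc = (-17)-6 = -23
v=5: not <3, acc = (-23)-5 = -28
v=0: <3, acc = (-28)*2+0 = -56
v=6: not <3, acc = (-56)-6 = -62
v=-3: <3, acc = (-62)*2+(-3) = -127
v=13: not <3, acc = (-127)-13 = -140
v=0: <3, acc = (-140)*2+0 = -280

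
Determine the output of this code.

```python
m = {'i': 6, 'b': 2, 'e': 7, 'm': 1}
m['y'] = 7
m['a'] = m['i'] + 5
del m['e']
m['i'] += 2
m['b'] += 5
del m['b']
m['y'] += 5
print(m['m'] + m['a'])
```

12

m['y'] = 7 → {'i': 6, 'b': 2, 'e': 7, 'm': 1, 'y': 7}
m['a'] = m['i']+5 = 11 → {'i': 6, 'b': 2, 'e': 7, 'm': 1, 'y': 7, 'a': 11}
del 'e' → {'i': 6, 'b': 2, 'm': 1, 'y': 7, 'a': 11}
m['i'] = 6+2 = 8 → {'i': 8, 'b': 2, 'm': 1, 'y': 7, 'a': 11}
m['b'] = 2+5 = 7 → {'i': 8, 'b': 7, 'm': 1, 'y': 7, 'a': 11}
del 'b' → {'i': 8, 'm': 1, 'y': 7, 'a': 11}
m['y'] = 7+5 = 12 → {'i': 8, 'm': 1, 'y': 12, 'a': 11}
m['m']+m['a'] = 1+11 = 12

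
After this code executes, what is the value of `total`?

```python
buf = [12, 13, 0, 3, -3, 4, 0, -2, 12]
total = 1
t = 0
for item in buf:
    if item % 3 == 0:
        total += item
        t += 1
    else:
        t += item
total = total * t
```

item=12: %3==0, total = 1+12 = 13; t=1
item=13: not %3==0; t=14
item=0: %3==0, total = 13+0 = 13; t=15
item=3: %3==0, total = 13+3 = 16; t=16
item=-3: %3==0, total = 16+(-3) = 13; t=17
item=4: not %3==0; t=21
item=0: %3==0, total = 13+0 = 13; t=22
item=-2: not %3==0; t=20
item=12: %3==0, total = 13+12 = 25; t=21
total*t = 25*21 = 525

525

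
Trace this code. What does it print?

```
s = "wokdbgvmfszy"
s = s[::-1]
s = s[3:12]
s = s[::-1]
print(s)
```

reverse → 'yzsfmvgbdkow'
slice [3:12] → 'fmvgbdkow'
reverse → 'wokdbgvmf'

wokdbgvmf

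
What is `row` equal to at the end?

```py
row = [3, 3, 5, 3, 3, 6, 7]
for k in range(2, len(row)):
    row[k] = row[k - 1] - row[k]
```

[3, 3, -2, -5, -8, -14, -21]

k=2: row[2] = 3-5 = -2 → [3, 3, -2, 3, 3, 6, 7]
k=3: row[3] = (-2)-3 = -5 → [3, 3, -2, -5, 3, 6, 7]
k=4: row[4] = (-5)-3 = -8 → [3, 3, -2, -5, -8, 6, 7]
k=5: row[5] = (-8)-6 = -14 → [3, 3, -2, -5, -8, -14, 7]
k=6: row[6] = (-14)-7 = -21 → [3, 3, -2, -5, -8, -14, -21]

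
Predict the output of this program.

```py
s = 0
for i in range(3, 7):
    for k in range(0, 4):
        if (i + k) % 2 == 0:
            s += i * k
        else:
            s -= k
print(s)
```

i=3,k=0: odd sum, s = 0-0 = 0
i=3,k=1: even sum, s = 0+3 = 3
i=3,k=2: odd sum, s = 3-2 = 1
i=3,k=3: even sum, s = 1+9 = 10
i=4,k=0: even sum, s = 10+0 = 10
i=4,k=1: odd sum, s = 10-1 = 9
i=4,k=2: even sum, s = 9+8 = 17
i=4,k=3: odd sum, s = 17-3 = 14
i=5,k=0: odd sum, s = 14-0 = 14
i=5,k=1: even sum, s = 14+5 = 19
i=5,k=2: odd sum, s = 19-2 = 17
i=5,k=3: even sum, s = 17+15 = 32
i=6,k=0: even sum, s = 32+0 = 32
i=6,k=1: odd sum, s = 32-1 = 31
i=6,k=2: even sum, s = 31+12 = 43
i=6,k=3: odd sum, s = 43-3 = 40

40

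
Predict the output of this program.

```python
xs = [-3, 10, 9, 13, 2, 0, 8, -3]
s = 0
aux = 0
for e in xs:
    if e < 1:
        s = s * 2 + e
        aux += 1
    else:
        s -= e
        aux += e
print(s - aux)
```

e=-3: <1, s = 0*2+(-3) = -3; aux=1
e=10: not <1, s = (-3)-10 = -13; aux=11
e=9: not <1, s = (-13)-9 = -22; aux=20
e=13: not <1, s = (-22)-13 = -35; aux=33
e=2: not <1, s = (-35)-2 = -37; aux=35
e=0: <1, s = (-37)*2+0 = -74; aux=36
e=8: not <1, s = (-74)-8 = -82; aux=44
e=-3: <1, s = (-82)*2+(-3) = -167; aux=45
s-aux = (-167)-45 = -212

-212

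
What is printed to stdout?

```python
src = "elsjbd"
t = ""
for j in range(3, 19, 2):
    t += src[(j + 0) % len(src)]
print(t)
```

jdljdljd

j=3: add src[3]='j' → 'j'
j=5: add src[5]='d' → 'jd'
j=7: add src[1]='l' → 'jdl'
j=9: add src[3]='j' → 'jdlj'
j=11: add src[5]='d' → 'jdljd'
j=13: add src[1]='l' → 'jdljdl'
j=15: add src[3]='j' → 'jdljdlj'
j=17: add src[5]='d' → 'jdljdljd'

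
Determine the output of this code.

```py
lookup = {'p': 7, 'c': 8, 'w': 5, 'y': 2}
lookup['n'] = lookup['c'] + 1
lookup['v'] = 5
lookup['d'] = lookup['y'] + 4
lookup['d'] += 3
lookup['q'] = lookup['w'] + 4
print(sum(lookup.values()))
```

54

lookup['n'] = lookup['c']+1 = 9 → {'p': 7, 'c': 8, 'w': 5, 'y': 2, 'n': 9}
lookup['v'] = 5 → {'p': 7, 'c': 8, 'w': 5, 'y': 2, 'n': 9, 'v': 5}
lookup['d'] = lookup['y']+4 = 6 → {'p': 7, 'c': 8, 'w': 5, 'y': 2, 'n': 9, 'v': 5, 'd': 6}
lookup['d'] = 6+3 = 9 → {'p': 7, 'c': 8, 'w': 5, 'y': 2, 'n': 9, 'v': 5, 'd': 9}
lookup['q'] = lookup['w']+4 = 9 → {'p': 7, 'c': 8, 'w': 5, 'y': 2, 'n': 9, 'v': 5, 'd': 9, 'q': 9}
sum of values = 54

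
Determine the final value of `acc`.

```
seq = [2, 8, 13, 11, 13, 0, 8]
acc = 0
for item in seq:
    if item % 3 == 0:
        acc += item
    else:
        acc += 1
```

6

item=2: not %3==0, acc = 0+1 = 1
item=8: not %3==0, acc = 1+1 = 2
item=13: not %3==0, acc = 2+1 = 3
item=11: not %3==0, acc = 3+1 = 4
item=13: not %3==0, acc = 4+1 = 5
item=0: %3==0, acc = 5+0 = 5
item=8: not %3==0, acc = 5+1 = 6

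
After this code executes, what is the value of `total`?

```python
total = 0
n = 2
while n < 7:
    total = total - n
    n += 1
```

n=2: total = 0-2 = -2
n=3: total = (-2)-3 = -5
n=4: total = (-5)-4 = -9
n=5: total = (-9)-5 = -14
n=6: total = (-14)-6 = -20

-20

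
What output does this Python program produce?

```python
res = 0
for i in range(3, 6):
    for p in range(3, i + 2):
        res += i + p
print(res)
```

i=3,p=3: res = 0+6 = 6
i=3,p=4: res = 6+7 = 13
i=4,p=3: res = 13+7 = 20
i=4,p=4: res = 20+8 = 28
i=4,p=5: res = 28+9 = 37
i=5,p=3: res = 37+8 = 45
i=5,p=4: res = 45+9 = 54
i=5,p=5: res = 54+10 = 64
i=5,p=6: res = 64+11 = 75

75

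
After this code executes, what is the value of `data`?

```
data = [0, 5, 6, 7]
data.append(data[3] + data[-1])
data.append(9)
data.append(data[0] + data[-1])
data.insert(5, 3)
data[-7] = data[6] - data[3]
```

append data[3]+data[-1] = 7+7 = 14 → [0, 5, 6, 7, 14]
append 9 → [0, 5, 6, 7, 14, 9]
append data[0]+data[-1] = 0+9 = 9 → [0, 5, 6, 7, 14, 9, 9]
insert 3 at 5 → [0, 5, 6, 7, 14, 3, 9, 9]
data[-7] = data[6]-data[3] = 9-7 = 2 → [0, 2, 6, 7, 14, 3, 9, 9]

[0, 2, 6, 7, 14, 3, 9, 9]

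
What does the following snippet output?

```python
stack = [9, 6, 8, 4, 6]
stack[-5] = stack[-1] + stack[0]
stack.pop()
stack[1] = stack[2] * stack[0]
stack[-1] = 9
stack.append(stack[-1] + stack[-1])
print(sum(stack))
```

170

stack[-5] = stack[-1]+stack[0] = 6+9 = 15 → [15, 6, 8, 4, 6]
pop() removes 6 → [15, 6, 8, 4]
stack[1] = stack[2]*stack[0] = 8*15 = 120 → [15, 120, 8, 4]
stack[-1] = 9 → [15, 120, 8, 9]
append stack[-1]+stack[-1] = 9+9 = 18 → [15, 120, 8, 9, 18]
sum = 170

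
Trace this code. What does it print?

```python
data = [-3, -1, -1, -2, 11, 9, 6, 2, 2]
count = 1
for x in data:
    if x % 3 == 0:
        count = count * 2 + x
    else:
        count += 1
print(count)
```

38

x=-3: %3==0, count = 1*2+(-3) = -1
x=-1: not %3==0, count = (-1)+1 = 0
x=-1: not %3==0, count = 0+1 = 1
x=-2: not %3==0, count = 1+1 = 2
x=11: not %3==0, count = 2+1 = 3
x=9: %3==0, count = 3*2+9 = 15
x=6: %3==0, count = 15*2+6 = 36
x=2: not %3==0, count = 36+1 = 37
x=2: not %3==0, count = 37+1 = 38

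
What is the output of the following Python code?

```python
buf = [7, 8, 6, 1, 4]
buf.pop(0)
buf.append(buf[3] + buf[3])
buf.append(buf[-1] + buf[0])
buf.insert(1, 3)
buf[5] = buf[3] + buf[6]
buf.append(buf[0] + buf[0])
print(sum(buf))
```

pop(0) removes 7 → [8, 6, 1, 4]
append buf[3]+buf[3] = 4+4 = 8 → [8, 6, 1, 4, 8]
append buf[-1]+buf[0] = 8+8 = 16 → [8, 6, 1, 4, 8, 16]
insert 3 at 1 → [8, 3, 6, 1, 4, 8, 16]
buf[5] = buf[3]+buf[6] = 1+16 = 17 → [8, 3, 6, 1, 4, 17, 16]
append buf[0]+buf[0] = 8+8 = 16 → [8, 3, 6, 1, 4, 17, 16, 16]
sum = 71

71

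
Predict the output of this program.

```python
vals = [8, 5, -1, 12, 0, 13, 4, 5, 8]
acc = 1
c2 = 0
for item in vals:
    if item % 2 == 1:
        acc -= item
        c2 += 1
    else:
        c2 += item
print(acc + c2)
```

15

item=8: not odd; c2=8
item=5: odd, acc = 1-5 = -4; c2=9
item=-1: odd, acc = (-4)-(-1) = -3; c2=10
item=12: not odd; c2=22
item=0: not odd; c2=22
item=13: odd, acc = (-3)-13 = -16; c2=23
item=4: not odd; c2=27
item=5: odd, acc = (-16)-5 = -21; c2=28
item=8: not odd; c2=36
acc+c2 = (-21)+36 = 15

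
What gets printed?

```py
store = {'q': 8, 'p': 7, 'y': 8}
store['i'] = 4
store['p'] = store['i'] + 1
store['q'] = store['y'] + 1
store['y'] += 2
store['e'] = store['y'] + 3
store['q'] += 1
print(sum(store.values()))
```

store['i'] = 4 → {'q': 8, 'p': 7, 'y': 8, 'i': 4}
store['p'] = store['i']+1 = 5 → {'q': 8, 'p': 5, 'y': 8, 'i': 4}
store['q'] = store['y']+1 = 9 → {'q': 9, 'p': 5, 'y': 8, 'i': 4}
store['y'] = 8+2 = 10 → {'q': 9, 'p': 5, 'y': 10, 'i': 4}
store['e'] = store['y']+3 = 13 → {'q': 9, 'p': 5, 'y': 10, 'i': 4, 'e': 13}
store['q'] = 9+1 = 10 → {'q': 10, 'p': 5, 'y': 10, 'i': 4, 'e': 13}
sum of values = 42

42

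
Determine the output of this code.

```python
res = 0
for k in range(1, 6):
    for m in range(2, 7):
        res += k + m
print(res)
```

k=1,m=2: res = 0+3 = 3
k=1,m=3: res = 3+4 = 7
k=1,m=4: res = 7+5 = 12
k=1,m=5: res = 12+6 = 18
k=1,m=6: res = 18+7 = 25
k=2,m=2: res = 25+4 = 29
k=2,m=3: res = 29+5 = 34
k=2,m=4: res = 34+6 = 40
k=2,m=5: res = 40+7 = 47
k=2,m=6: res = 47+8 = 55
k=3,m=2: res = 55+5 = 60
k=3,m=3: res = 60+6 = 66
k=3,m=4: res = 66+7 = 73
k=3,m=5: res = 73+8 = 81
k=3,m=6: res = 81+9 = 90
k=4,m=2: res = 90+6 = 96
k=4,m=3: res = 96+7 = 103
k=4,m=4: res = 103+8 = 111
k=4,m=5: res = 111+9 = 120
k=4,m=6: res = 120+10 = 130
k=5,m=2: res = 130+7 = 137
k=5,m=3: res = 137+8 = 145
k=5,m=4: res = 145+9 = 154
k=5,m=5: res = 154+10 = 164
k=5,m=6: res = 164+11 = 175

175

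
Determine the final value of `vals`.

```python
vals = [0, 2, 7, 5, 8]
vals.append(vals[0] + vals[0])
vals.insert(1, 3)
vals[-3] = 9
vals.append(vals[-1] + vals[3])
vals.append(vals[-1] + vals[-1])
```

append vals[0]+vals[0] = 0+0 = 0 → [0, 2, 7, 5, 8, 0]
insert 3 at 1 → [0, 3, 2, 7, 5, 8, 0]
vals[-3] = 9 → [0, 3, 2, 7, 9, 8, 0]
append vals[-1]+vals[3] = 0+7 = 7 → [0, 3, 2, 7, 9, 8, 0, 7]
append vals[-1]+vals[-1] = 7+7 = 14 → [0, 3, 2, 7, 9, 8, 0, 7, 14]

[0, 3, 2, 7, 9, 8, 0, 7, 14]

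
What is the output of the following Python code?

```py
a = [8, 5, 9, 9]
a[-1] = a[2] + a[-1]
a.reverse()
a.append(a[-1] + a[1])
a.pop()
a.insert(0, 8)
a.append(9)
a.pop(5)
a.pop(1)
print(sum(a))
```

a[-1] = a[2]+a[-1] = 9+9 = 18 → [8, 5, 9, 18]
reverse → [18, 9, 5, 8]
append a[-1]+a[1] = 8+9 = 17 → [18, 9, 5, 8, 17]
pop() removes 17 → [18, 9, 5, 8]
insert 8 at 0 → [8, 18, 9, 5, 8]
append 9 → [8, 18, 9, 5, 8, 9]
pop(5) removes 9 → [8, 18, 9, 5, 8]
pop(1) removes 18 → [8, 9, 5, 8]
sum = 30

30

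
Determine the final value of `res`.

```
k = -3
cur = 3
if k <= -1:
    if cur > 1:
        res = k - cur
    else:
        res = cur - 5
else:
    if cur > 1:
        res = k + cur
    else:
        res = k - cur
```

k=-3, cur=3
k <= -1 is True; cur > 1 is True
→ res = k - cur = -6

-6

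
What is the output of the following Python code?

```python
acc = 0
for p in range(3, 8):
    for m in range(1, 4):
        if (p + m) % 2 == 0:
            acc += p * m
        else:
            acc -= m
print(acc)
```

p=3,m=1: even sum, acc = 0+3 = 3
p=3,m=2: odd sum, acc = 3-2 = 1
p=3,m=3: even sum, acc = 1+9 = 10
p=4,m=1: odd sum, acc = 10-1 = 9
p=4,m=2: even sum, acc = 9+8 = 17
p=4,m=3: odd sum, acc = 17-3 = 14
p=5,m=1: even sum, acc = 14+5 = 19
p=5,m=2: odd sum, acc = 19-2 = 17
p=5,m=3: even sum, acc = 17+15 = 32
p=6,m=1: odd sum, acc = 32-1 = 31
p=6,m=2: even sum, acc = 31+12 = 43
p=6,m=3: odd sum, acc = 43-3 = 40
p=7,m=1: even sum, acc = 40+7 = 47
p=7,m=2: odd sum, acc = 47-2 = 45
p=7,m=3: even sum, acc = 45+21 = 66

66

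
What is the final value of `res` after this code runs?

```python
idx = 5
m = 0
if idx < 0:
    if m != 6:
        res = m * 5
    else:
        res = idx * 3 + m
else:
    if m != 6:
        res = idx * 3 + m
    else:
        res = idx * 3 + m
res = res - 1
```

14

idx=5, m=0
idx < 0 is False; m != 6 is True
→ res = idx * 3 + m = 15
res = 15-1 = 14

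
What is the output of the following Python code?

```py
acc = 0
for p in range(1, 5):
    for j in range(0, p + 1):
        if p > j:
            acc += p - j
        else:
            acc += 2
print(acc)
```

p=1,j=0: 1>0, acc = 0+1 = 1
p=1,j=1: not 1>1, acc = 1+2 = 3
p=2,j=0: 2>0, acc = 3+2 = 5
p=2,j=1: 2>1, acc = 5+1 = 6
p=2,j=2: not 2>2, acc = 6+2 = 8
p=3,j=0: 3>0, acc = 8+3 = 11
p=3,j=1: 3>1, acc = 11+2 = 13
p=3,j=2: 3>2, acc = 13+1 = 14
p=3,j=3: not 3>3, acc = 14+2 = 16
p=4,j=0: 4>0, acc = 16+4 = 20
p=4,j=1: 4>1, acc = 20+3 = 23
p=4,j=2: 4>2, acc = 23+2 = 25
p=4,j=3: 4>3, acc = 25+1 = 26
p=4,j=4: not 4>4, acc = 26+2 = 28

28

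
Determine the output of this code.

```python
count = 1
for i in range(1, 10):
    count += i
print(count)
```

i=1: count = 1+1 = 2
i=2: count = 2+2 = 4
i=3: count = 4+3 = 7
i=4: count = 7+4 = 11
i=5: count = 11+5 = 16
i=6: count = 16+6 = 22
i=7: count = 22+7 = 29
i=8: count = 29+8 = 37
i=9: count = 37+9 = 46

46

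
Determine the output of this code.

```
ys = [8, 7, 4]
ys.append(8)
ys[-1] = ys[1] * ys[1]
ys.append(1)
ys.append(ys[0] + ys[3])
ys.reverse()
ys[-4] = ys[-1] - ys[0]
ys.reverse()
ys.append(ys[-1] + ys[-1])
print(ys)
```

append 8 → [8, 7, 4, 8]
ys[-1] = ys[1]*ys[1] = 7*7 = 49 → [8, 7, 4, 49]
append 1 → [8, 7, 4, 49, 1]
append ys[0]+ys[3] = 8+49 = 57 → [8, 7, 4, 49, 1, 57]
reverse → [57, 1, 49, 4, 7, 8]
ys[-4] = ys[-1]-ys[0] = 8-57 = -49 → [57, 1, -49, 4, 7, 8]
reverse → [8, 7, 4, -49, 1, 57]
append ys[-1]+ys[-1] = 57+57 = 114 → [8, 7, 4, -49, 1, 57, 114]

[8, 7, 4, -49, 1, 57, 114]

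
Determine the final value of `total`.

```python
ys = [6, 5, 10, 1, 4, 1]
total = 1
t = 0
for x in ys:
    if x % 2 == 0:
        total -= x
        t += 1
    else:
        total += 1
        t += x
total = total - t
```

x=6: even, total = 1-6 = -5; t=1
x=5: not even, total = (-5)+1 = -4; t=6
x=10: even, total = (-4)-10 = -14; t=7
x=1: not even, total = (-14)+1 = -13; t=8
x=4: even, total = (-13)-4 = -17; t=9
x=1: not even, total = (-17)+1 = -16; t=10
total-t = (-16)-10 = -26

-26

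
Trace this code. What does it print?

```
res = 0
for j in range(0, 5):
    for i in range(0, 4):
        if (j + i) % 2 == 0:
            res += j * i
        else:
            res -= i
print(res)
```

j=0,i=0: even sum, res = 0+0 = 0
j=0,i=1: odd sum, res = 0-1 = -1
j=0,i=2: even sum, res = (-1)+0 = -1
j=0,i=3: odd sum, res = (-1)-3 = -4
j=1,i=0: odd sum, res = (-4)-0 = -4
j=1,i=1: even sum, res = (-4)+1 = -3
j=1,i=2: odd sum, res = (-3)-2 = -5
j=1,i=3: even sum, res = (-5)+3 = -2
j=2,i=0: even sum, res = (-2)+0 = -2
j=2,i=1: odd sum, res = (-2)-1 = -3
j=2,i=2: even sum, res = (-3)+4 = 1
j=2,i=3: odd sum, res = 1-3 = -2
j=3,i=0: odd sum, res = (-2)-0 = -2
j=3,i=1: even sum, res = (-2)+3 = 1
j=3,i=2: odd sum, res = 1-2 = -1
j=3,i=3: even sum, res = (-1)+9 = 8
j=4,i=0: even sum, res = 8+0 = 8
j=4,i=1: odd sum, res = 8-1 = 7
j=4,i=2: even sum, res = 7+8 = 15
j=4,i=3: odd sum, res = 15-3 = 12

12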